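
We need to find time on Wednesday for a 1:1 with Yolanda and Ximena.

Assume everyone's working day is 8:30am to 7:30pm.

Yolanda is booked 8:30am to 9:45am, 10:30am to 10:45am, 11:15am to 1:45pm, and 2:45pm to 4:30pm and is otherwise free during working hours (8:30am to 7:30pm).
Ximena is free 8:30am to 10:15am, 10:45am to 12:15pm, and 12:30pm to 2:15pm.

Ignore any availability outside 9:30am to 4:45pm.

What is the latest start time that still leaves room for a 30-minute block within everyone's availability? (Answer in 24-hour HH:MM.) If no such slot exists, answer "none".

Yolanda free within 08:30–19:30: 09:45–10:30, 10:45–11:15, 13:45–14:45, 16:30–19:30.
Yolanda ∩ Ximena: 09:45–10:15, 10:45–11:15, 13:45–14:15.
Restricted to 09:30–16:45: 09:45–10:15, 10:45–11:15, 13:45–14:15.
Windows ≥ 30 min: 09:45–10:15, 10:45–11:15, 13:45–14:15.
Latest start in the last window 13:45–14:15 is 14:15 − 30 min = 13:45.

13:45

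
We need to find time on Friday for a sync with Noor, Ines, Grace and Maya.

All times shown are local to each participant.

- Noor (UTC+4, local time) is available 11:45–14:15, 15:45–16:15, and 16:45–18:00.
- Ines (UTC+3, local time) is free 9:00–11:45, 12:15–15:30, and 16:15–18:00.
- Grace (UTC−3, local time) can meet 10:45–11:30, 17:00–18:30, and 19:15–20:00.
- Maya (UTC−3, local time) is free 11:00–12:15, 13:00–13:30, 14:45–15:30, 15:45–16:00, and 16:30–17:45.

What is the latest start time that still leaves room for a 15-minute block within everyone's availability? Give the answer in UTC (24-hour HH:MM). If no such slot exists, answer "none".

Noor → UTC: 07:45–10:15, 11:45–12:15, 12:45–14:00.
Ines → UTC: 06:00–08:45, 09:15–12:30, 13:15–15:00.
Grace → UTC: 13:45–14:30, 20:00–21:30, 22:15–23:00.
Maya → UTC: 14:00–15:15, 16:00–16:30, 17:45–18:30, 18:45–19:00, 19:30–20:45.
Noor ∩ Ines: 07:45–08:45, 09:15–10:15, 11:45–12:15, 13:15–14:00.
Noor ∩ Ines ∩ Grace: 13:45–14:00.
Noor ∩ Ines ∩ Grace ∩ Maya: (none).
Windows ≥ 15 min: (none).

none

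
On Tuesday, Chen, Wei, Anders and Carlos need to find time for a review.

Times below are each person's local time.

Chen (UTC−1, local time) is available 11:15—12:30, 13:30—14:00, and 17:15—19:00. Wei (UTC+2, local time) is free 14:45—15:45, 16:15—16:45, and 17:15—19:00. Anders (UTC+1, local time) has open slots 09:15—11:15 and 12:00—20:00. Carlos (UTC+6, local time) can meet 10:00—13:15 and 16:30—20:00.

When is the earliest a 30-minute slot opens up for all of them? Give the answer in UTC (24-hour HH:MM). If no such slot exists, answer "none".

12:45

Chen → UTC: 12:15–13:30, 14:30–15:00, 18:15–20:00.
Wei → UTC: 12:45–13:45, 14:15–14:45, 15:15–17:00.
Anders → UTC: 08:15–10:15, 11:00–19:00.
Carlos → UTC: 04:00–07:15, 10:30–14:00.
Chen ∩ Wei: 12:45–13:30, 14:30–14:45.
Chen ∩ Wei ∩ Anders: 12:45–13:30, 14:30–14:45.
Chen ∩ Wei ∩ Anders ∩ Carlos: 12:45–13:30.
Windows ≥ 30 min: 12:45–13:30.
Earliest such window starts at 12:45.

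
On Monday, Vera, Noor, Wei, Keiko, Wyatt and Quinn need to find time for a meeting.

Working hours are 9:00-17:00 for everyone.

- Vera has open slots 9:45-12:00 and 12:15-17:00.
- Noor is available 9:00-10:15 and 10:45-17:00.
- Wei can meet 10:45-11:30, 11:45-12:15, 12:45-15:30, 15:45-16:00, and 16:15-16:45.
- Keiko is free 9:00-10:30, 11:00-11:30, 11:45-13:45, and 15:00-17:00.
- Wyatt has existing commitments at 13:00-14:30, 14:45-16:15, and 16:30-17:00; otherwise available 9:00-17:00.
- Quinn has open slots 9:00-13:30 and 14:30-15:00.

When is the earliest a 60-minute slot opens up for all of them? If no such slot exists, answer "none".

none

Wyatt free within 09:00–17:00: 09:00–13:00, 14:30–14:45, 16:15–16:30.
Vera ∩ Noor: 09:45–10:15, 10:45–12:00, 12:15–17:00.
Vera ∩ Noor ∩ Wei: 10:45–11:30, 11:45–12:00, 12:45–15:30, 15:45–16:00, 16:15–16:45.
Vera ∩ Noor ∩ Wei ∩ Keiko: 11:00–11:30, 11:45–12:00, 12:45–13:45, 15:00–15:30, 15:45–16:00, 16:15–16:45.
Vera ∩ Noor ∩ Wei ∩ Keiko ∩ Wyatt: 11:00–11:30, 11:45–12:00, 12:45–13:00, 16:15–16:30.
Vera ∩ Noor ∩ Wei ∩ Keiko ∩ Wyatt ∩ Quinn: 11:00–11:30, 11:45–12:00, 12:45–13:00.
Windows ≥ 60 min: (none).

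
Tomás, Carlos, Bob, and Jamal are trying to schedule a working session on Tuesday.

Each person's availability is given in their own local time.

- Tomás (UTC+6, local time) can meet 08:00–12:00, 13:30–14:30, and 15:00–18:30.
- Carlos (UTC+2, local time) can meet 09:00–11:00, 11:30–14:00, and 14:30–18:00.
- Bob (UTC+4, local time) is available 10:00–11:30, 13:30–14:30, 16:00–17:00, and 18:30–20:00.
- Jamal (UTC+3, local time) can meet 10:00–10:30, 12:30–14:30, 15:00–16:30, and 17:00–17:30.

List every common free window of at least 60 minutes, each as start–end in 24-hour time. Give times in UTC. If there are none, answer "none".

Tomás → UTC: 02:00–06:00, 07:30–08:30, 09:00–12:30.
Carlos → UTC: 07:00–09:00, 09:30–12:00, 12:30–16:00.
Bob → UTC: 06:00–07:30, 09:30–10:30, 12:00–13:00, 14:30–16:00.
Jamal → UTC: 07:00–07:30, 09:30–11:30, 12:00–13:30, 14:00–14:30.
Tomás ∩ Carlos: 07:30–08:30, 09:30–12:00.
Tomás ∩ Carlos ∩ Bob: 09:30–10:30.
Tomás ∩ Carlos ∩ Bob ∩ Jamal: 09:30–10:30.
Windows ≥ 60 min: 09:30–10:30.

09:30–10:30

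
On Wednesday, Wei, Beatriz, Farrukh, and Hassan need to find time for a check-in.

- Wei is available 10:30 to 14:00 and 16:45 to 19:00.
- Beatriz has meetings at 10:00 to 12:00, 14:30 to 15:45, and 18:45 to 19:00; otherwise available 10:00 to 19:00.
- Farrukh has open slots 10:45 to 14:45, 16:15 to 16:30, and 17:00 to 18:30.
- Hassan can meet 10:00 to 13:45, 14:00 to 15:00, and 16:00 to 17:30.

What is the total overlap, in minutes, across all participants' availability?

135 minutes

Beatriz free within 10:00–19:00: 12:00–14:30, 15:45–18:45.
Wei ∩ Beatriz: 12:00–14:00, 16:45–18:45.
Wei ∩ Beatriz ∩ Farrukh: 12:00–14:00, 17:00–18:30.
Wei ∩ Beatriz ∩ Farrukh ∩ Hassan: 12:00–13:45, 17:00–17:30.
Total common minutes: 105 + 30 = 135.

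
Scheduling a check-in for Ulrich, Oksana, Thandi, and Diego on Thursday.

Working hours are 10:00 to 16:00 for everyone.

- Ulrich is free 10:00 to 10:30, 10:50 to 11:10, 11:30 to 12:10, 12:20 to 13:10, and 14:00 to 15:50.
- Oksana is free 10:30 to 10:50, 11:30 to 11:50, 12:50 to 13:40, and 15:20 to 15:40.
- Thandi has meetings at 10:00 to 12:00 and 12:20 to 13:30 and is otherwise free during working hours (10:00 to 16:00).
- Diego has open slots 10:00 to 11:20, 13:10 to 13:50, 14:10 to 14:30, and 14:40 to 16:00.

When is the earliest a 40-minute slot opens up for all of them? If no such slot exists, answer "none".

Thandi free within 10:00–16:00: 12:00–12:20, 13:30–16:00.
Ulrich ∩ Oksana: 11:30–11:50, 12:50–13:10, 15:20–15:40.
Ulrich ∩ Oksana ∩ Thandi: 15:20–15:40.
Ulrich ∩ Oksana ∩ Thandi ∩ Diego: 15:20–15:40.
Windows ≥ 40 min: (none).

none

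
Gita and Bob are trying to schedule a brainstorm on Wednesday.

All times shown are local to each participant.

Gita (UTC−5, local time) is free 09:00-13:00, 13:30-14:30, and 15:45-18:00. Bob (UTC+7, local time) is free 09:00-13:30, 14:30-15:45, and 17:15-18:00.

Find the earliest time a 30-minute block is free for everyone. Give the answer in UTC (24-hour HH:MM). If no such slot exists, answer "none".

Gita → UTC: 14:00–18:00, 18:30–19:30, 20:45–23:00.
Bob → UTC: 02:00–06:30, 07:30–08:45, 10:15–11:00.
Gita ∩ Bob: (none).
Windows ≥ 30 min: (none).

none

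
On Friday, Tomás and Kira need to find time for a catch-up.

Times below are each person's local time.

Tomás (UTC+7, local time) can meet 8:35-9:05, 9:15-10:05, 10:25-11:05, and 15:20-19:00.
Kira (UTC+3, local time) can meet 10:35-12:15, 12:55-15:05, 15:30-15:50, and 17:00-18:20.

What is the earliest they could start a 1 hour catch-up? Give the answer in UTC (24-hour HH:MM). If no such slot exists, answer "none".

09:55

Tomás → UTC: 01:35–02:05, 02:15–03:05, 03:25–04:05, 08:20–12:00.
Kira → UTC: 07:35–09:15, 09:55–12:05, 12:30–12:50, 14:00–15:20.
Tomás ∩ Kira: 08:20–09:15, 09:55–12:00.
Windows ≥ 60 min: 09:55–12:00.
Earliest such window starts at 09:55.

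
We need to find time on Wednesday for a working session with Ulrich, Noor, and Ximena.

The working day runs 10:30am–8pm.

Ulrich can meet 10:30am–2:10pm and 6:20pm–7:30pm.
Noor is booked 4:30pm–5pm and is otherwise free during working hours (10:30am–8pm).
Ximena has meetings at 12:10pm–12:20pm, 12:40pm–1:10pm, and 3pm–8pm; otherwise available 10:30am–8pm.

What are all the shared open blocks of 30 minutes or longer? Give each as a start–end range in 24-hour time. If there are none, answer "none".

Noor free within 10:30–20:00: 10:30–16:30, 17:00–20:00.
Ximena free within 10:30–20:00: 10:30–12:10, 12:20–12:40, 13:10–15:00.
Ulrich ∩ Noor: 10:30–14:10, 18:20–19:30.
Ulrich ∩ Noor ∩ Ximena: 10:30–12:10, 12:20–12:40, 13:10–14:10.
Windows ≥ 30 min: 10:30–12:10, 13:10–14:10.

10:30–12:10, 13:10–14:10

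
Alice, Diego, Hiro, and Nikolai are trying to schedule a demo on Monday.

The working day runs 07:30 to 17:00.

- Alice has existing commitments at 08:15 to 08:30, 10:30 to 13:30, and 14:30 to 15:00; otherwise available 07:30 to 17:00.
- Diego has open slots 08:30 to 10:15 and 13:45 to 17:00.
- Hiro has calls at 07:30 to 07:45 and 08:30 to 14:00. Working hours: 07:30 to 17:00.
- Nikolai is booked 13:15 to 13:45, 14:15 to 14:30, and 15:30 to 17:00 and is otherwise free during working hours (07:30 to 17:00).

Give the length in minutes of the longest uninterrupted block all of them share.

30 minutes

Alice free within 07:30–17:00: 07:30–08:15, 08:30–10:30, 13:30–14:30, 15:00–17:00.
Hiro free within 07:30–17:00: 07:45–08:30, 14:00–17:00.
Nikolai free within 07:30–17:00: 07:30–13:15, 13:45–14:15, 14:30–15:30.
Alice ∩ Diego: 08:30–10:15, 13:45–14:30, 15:00–17:00.
Alice ∩ Diego ∩ Hiro: 14:00–14:30, 15:00–17:00.
Alice ∩ Diego ∩ Hiro ∩ Nikolai: 14:00–14:15, 15:00–15:30.
Common window lengths: 15, 30 min; longest is 30.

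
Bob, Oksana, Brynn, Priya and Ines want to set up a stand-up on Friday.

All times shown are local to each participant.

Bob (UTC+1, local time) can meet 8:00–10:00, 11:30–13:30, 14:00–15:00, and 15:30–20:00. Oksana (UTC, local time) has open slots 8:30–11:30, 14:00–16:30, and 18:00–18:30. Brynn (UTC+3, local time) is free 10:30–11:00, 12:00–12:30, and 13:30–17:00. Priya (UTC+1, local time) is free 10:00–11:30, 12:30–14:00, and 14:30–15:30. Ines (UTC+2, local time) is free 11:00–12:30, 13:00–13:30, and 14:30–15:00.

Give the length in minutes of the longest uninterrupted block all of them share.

Bob → UTC: 07:00–09:00, 10:30–12:30, 13:00–14:00, 14:30–19:00.
Oksana → UTC: 08:30–11:30, 14:00–16:30, 18:00–18:30.
Brynn → UTC: 07:30–08:00, 09:00–09:30, 10:30–14:00.
Priya → UTC: 09:00–10:30, 11:30–13:00, 13:30–14:30.
Ines → UTC: 09:00–10:30, 11:00–11:30, 12:30–13:00.
Bob ∩ Oksana: 08:30–09:00, 10:30–11:30, 14:30–16:30, 18:00–18:30.
Bob ∩ Oksana ∩ Brynn: 10:30–11:30.
Bob ∩ Oksana ∩ Brynn ∩ Priya: (none).
Bob ∩ Oksana ∩ Brynn ∩ Priya ∩ Ines: (none).
No common window.

0 minutes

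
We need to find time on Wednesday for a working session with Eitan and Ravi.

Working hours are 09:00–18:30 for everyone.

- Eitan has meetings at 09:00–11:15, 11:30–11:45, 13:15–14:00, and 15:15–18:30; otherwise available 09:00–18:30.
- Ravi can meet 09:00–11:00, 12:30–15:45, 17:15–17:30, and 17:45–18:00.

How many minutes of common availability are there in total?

Eitan free within 09:00–18:30: 11:15–11:30, 11:45–13:15, 14:00–15:15.
Eitan ∩ Ravi: 12:30–13:15, 14:00–15:15.
Total common minutes: 45 + 75 = 120.

120 minutes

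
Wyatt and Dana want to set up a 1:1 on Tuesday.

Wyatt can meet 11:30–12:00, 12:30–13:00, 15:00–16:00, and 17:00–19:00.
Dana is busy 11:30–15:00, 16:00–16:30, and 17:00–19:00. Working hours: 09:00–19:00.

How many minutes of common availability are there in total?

60 minutes

Dana free within 09:00–19:00: 09:00–11:30, 15:00–16:00, 16:30–17:00.
Wyatt ∩ Dana: 15:00–16:00.
Total common minutes: 60.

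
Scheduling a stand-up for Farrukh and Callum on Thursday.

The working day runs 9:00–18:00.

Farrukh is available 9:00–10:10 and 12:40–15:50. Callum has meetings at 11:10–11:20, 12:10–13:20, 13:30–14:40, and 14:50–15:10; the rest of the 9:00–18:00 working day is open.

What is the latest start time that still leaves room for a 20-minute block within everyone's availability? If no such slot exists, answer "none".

15:30

Callum free within 09:00–18:00: 09:00–11:10, 11:20–12:10, 13:20–13:30, 14:40–14:50, 15:10–18:00.
Farrukh ∩ Callum: 09:00–10:10, 13:20–13:30, 14:40–14:50, 15:10–15:50.
Windows ≥ 20 min: 09:00–10:10, 15:10–15:50.
Latest start in the last window 15:10–15:50 is 15:50 − 20 min = 15:30.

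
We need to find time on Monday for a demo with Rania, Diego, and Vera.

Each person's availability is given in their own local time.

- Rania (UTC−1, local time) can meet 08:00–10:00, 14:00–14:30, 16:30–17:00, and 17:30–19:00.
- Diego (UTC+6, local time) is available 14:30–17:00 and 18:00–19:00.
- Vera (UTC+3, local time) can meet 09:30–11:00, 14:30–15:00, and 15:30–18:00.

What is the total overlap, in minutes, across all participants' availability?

0 minutes

Rania → UTC: 09:00–11:00, 15:00–15:30, 17:30–18:00, 18:30–20:00.
Diego → UTC: 08:30–11:00, 12:00–13:00.
Vera → UTC: 06:30–08:00, 11:30–12:00, 12:30–15:00.
Rania ∩ Diego: 09:00–11:00.
Rania ∩ Diego ∩ Vera: (none).
Total common minutes: 0.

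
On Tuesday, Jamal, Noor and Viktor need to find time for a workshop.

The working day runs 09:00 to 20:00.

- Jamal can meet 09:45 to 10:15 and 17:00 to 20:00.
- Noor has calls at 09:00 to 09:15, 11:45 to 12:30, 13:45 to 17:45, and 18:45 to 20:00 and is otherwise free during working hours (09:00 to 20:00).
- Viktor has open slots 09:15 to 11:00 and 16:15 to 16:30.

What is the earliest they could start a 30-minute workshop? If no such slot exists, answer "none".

Noor free within 09:00–20:00: 09:15–11:45, 12:30–13:45, 17:45–18:45.
Jamal ∩ Noor: 09:45–10:15, 17:45–18:45.
Jamal ∩ Noor ∩ Viktor: 09:45–10:15.
Windows ≥ 30 min: 09:45–10:15.
Earliest such window starts at 09:45.

09:45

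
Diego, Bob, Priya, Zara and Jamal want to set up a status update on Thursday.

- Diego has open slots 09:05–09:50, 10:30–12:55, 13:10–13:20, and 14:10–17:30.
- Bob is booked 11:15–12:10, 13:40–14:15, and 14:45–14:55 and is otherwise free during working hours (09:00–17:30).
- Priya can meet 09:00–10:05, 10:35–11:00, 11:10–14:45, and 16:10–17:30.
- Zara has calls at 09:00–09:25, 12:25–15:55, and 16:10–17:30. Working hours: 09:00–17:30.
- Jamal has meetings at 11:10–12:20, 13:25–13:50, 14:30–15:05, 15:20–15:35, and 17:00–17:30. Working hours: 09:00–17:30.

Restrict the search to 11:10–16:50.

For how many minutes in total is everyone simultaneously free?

Bob free within 09:00–17:30: 09:00–11:15, 12:10–13:40, 14:15–14:45, 14:55–17:30.
Zara free within 09:00–17:30: 09:25–12:25, 15:55–16:10.
Jamal free within 09:00–17:30: 09:00–11:10, 12:20–13:25, 13:50–14:30, 15:05–15:20, 15:35–17:00.
Diego ∩ Bob: 09:05–09:50, 10:30–11:15, 12:10–12:55, 13:10–13:20, 14:15–14:45, 14:55–17:30.
Diego ∩ Bob ∩ Priya: 09:05–09:50, 10:35–11:00, 11:10–11:15, 12:10–12:55, 13:10–13:20, 14:15–14:45, 16:10–17:30.
Diego ∩ Bob ∩ Priya ∩ Zara: 09:25–09:50, 10:35–11:00, 11:10–11:15, 12:10–12:25.
Diego ∩ Bob ∩ Priya ∩ Zara ∩ Jamal: 09:25–09:50, 10:35–11:00, 12:20–12:25.
Restricted to 11:10–16:50: 12:20–12:25.
Total common minutes: 5.

5 minutes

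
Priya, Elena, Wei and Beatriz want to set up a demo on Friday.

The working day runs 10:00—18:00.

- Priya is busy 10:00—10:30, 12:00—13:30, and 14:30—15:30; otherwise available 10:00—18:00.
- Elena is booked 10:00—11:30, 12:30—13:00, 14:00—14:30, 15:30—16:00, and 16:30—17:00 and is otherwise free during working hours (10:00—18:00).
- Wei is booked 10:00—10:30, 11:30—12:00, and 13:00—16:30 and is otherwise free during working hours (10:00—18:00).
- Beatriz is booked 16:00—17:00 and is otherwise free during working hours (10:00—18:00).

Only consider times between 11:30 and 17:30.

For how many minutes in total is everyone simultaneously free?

30 minutes

Priya free within 10:00–18:00: 10:30–12:00, 13:30–14:30, 15:30–18:00.
Elena free within 10:00–18:00: 11:30–12:30, 13:00–14:00, 14:30–15:30, 16:00–16:30, 17:00–18:00.
Wei free within 10:00–18:00: 10:30–11:30, 12:00–13:00, 16:30–18:00.
Beatriz free within 10:00–18:00: 10:00–16:00, 17:00–18:00.
Priya ∩ Elena: 11:30–12:00, 13:30–14:00, 16:00–16:30, 17:00–18:00.
Priya ∩ Elena ∩ Wei: 17:00–18:00.
Priya ∩ Elena ∩ Wei ∩ Beatriz: 17:00–18:00.
Restricted to 11:30–17:30: 17:00–17:30.
Total common minutes: 30.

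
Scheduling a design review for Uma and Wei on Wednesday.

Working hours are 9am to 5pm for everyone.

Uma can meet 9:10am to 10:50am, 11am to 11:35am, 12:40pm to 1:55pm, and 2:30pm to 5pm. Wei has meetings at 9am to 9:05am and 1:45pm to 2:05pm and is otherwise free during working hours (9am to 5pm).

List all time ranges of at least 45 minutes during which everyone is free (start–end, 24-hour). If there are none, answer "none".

09:10–10:50, 12:40–13:45, 14:30–17:00

Wei free within 09:00–17:00: 09:05–13:45, 14:05–17:00.
Uma ∩ Wei: 09:10–10:50, 11:00–11:35, 12:40–13:45, 14:30–17:00.
Windows ≥ 45 min: 09:10–10:50, 12:40–13:45, 14:30–17:00.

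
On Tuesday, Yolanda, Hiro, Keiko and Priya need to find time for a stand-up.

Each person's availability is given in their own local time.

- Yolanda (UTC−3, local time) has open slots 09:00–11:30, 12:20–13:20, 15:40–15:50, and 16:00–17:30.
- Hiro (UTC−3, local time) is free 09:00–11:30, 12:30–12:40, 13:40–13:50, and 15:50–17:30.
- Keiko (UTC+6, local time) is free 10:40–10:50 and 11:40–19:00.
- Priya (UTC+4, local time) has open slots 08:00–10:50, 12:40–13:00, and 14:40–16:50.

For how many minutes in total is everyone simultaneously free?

Yolanda → UTC: 12:00–14:30, 15:20–16:20, 18:40–18:50, 19:00–20:30.
Hiro → UTC: 12:00–14:30, 15:30–15:40, 16:40–16:50, 18:50–20:30.
Keiko → UTC: 04:40–04:50, 05:40–13:00.
Priya → UTC: 04:00–06:50, 08:40–09:00, 10:40–12:50.
Yolanda ∩ Hiro: 12:00–14:30, 15:30–15:40, 19:00–20:30.
Yolanda ∩ Hiro ∩ Keiko: 12:00–13:00.
Yolanda ∩ Hiro ∩ Keiko ∩ Priya: 12:00–12:50.
Total common minutes: 50.

50 minutes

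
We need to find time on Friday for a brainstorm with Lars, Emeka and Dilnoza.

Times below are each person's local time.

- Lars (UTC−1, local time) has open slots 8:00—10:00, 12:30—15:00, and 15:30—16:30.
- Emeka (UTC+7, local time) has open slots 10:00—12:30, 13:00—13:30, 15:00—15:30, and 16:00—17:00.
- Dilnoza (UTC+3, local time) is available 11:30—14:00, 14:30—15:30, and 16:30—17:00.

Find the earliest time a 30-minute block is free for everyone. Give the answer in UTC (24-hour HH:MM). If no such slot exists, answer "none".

Lars → UTC: 09:00–11:00, 13:30–16:00, 16:30–17:30.
Emeka → UTC: 03:00–05:30, 06:00–06:30, 08:00–08:30, 09:00–10:00.
Dilnoza → UTC: 08:30–11:00, 11:30–12:30, 13:30–14:00.
Lars ∩ Emeka: 09:00–10:00.
Lars ∩ Emeka ∩ Dilnoza: 09:00–10:00.
Windows ≥ 30 min: 09:00–10:00.
Earliest such window starts at 09:00.

09:00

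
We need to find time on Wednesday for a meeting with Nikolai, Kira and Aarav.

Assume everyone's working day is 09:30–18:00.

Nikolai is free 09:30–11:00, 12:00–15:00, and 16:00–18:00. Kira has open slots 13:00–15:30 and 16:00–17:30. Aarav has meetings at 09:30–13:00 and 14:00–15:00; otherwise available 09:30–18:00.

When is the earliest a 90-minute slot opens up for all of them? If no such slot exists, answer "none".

16:00

Aarav free within 09:30–18:00: 13:00–14:00, 15:00–18:00.
Nikolai ∩ Kira: 13:00–15:00, 16:00–17:30.
Nikolai ∩ Kira ∩ Aarav: 13:00–14:00, 16:00–17:30.
Windows ≥ 90 min: 16:00–17:30.
Earliest such window starts at 16:00.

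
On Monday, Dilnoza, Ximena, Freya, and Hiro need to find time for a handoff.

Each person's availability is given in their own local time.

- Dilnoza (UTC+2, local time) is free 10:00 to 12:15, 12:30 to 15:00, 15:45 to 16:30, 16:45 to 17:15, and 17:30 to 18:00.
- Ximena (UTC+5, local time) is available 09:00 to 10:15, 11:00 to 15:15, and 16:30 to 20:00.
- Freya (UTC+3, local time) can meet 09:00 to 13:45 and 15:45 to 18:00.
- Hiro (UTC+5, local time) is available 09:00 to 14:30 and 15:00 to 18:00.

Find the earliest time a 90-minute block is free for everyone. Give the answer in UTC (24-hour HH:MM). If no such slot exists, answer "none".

08:00

Dilnoza → UTC: 08:00–10:15, 10:30–13:00, 13:45–14:30, 14:45–15:15, 15:30–16:00.
Ximena → UTC: 04:00–05:15, 06:00–10:15, 11:30–15:00.
Freya → UTC: 06:00–10:45, 12:45–15:00.
Hiro → UTC: 04:00–09:30, 10:00–13:00.
Dilnoza ∩ Ximena: 08:00–10:15, 11:30–13:00, 13:45–14:30, 14:45–15:00.
Dilnoza ∩ Ximena ∩ Freya: 08:00–10:15, 12:45–13:00, 13:45–14:30, 14:45–15:00.
Dilnoza ∩ Ximena ∩ Freya ∩ Hiro: 08:00–09:30, 10:00–10:15, 12:45–13:00.
Windows ≥ 90 min: 08:00–09:30.
Earliest such window starts at 08:00.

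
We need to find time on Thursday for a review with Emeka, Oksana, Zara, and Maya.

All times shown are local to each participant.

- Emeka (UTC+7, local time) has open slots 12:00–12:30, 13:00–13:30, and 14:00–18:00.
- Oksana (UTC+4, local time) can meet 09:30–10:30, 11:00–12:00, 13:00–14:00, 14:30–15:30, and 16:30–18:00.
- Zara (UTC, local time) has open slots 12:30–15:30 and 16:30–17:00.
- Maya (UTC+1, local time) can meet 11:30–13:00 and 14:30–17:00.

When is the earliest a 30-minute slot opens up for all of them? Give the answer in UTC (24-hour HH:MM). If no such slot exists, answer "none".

none

Emeka → UTC: 05:00–05:30, 06:00–06:30, 07:00–11:00.
Oksana → UTC: 05:30–06:30, 07:00–08:00, 09:00–10:00, 10:30–11:30, 12:30–14:00.
Zara → UTC: 12:30–15:30, 16:30–17:00.
Maya → UTC: 10:30–12:00, 13:30–16:00.
Emeka ∩ Oksana: 06:00–06:30, 07:00–08:00, 09:00–10:00, 10:30–11:00.
Emeka ∩ Oksana ∩ Zara: (none).
Emeka ∩ Oksana ∩ Zara ∩ Maya: (none).
Windows ≥ 30 min: (none).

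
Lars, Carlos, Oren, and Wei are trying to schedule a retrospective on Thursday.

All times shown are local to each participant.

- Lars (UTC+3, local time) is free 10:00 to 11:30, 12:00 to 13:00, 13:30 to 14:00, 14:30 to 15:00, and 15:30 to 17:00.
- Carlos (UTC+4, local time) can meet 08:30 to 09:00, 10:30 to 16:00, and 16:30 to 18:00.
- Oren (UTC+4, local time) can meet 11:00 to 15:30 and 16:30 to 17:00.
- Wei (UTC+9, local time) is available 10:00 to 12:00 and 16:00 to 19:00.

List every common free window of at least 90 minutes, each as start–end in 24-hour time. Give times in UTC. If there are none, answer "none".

07:00–08:30

Lars → UTC: 07:00–08:30, 09:00–10:00, 10:30–11:00, 11:30–12:00, 12:30–14:00.
Carlos → UTC: 04:30–05:00, 06:30–12:00, 12:30–14:00.
Oren → UTC: 07:00–11:30, 12:30–13:00.
Wei → UTC: 01:00–03:00, 07:00–10:00.
Lars ∩ Carlos: 07:00–08:30, 09:00–10:00, 10:30–11:00, 11:30–12:00, 12:30–14:00.
Lars ∩ Carlos ∩ Oren: 07:00–08:30, 09:00–10:00, 10:30–11:00, 12:30–13:00.
Lars ∩ Carlos ∩ Oren ∩ Wei: 07:00–08:30, 09:00–10:00.
Windows ≥ 90 min: 07:00–08:30.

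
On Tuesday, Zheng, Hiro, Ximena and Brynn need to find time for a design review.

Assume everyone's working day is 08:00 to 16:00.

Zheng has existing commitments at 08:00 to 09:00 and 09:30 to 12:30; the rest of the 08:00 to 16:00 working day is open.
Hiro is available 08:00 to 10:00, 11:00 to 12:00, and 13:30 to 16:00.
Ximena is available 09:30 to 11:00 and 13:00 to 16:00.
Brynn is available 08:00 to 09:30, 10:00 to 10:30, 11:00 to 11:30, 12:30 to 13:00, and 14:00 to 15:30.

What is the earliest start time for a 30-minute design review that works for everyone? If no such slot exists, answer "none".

14:00

Zheng free within 08:00–16:00: 09:00–09:30, 12:30–16:00.
Zheng ∩ Hiro: 09:00–09:30, 13:30–16:00.
Zheng ∩ Hiro ∩ Ximena: 13:30–16:00.
Zheng ∩ Hiro ∩ Ximena ∩ Brynn: 14:00–15:30.
Windows ≥ 30 min: 14:00–15:30.
Earliest such window starts at 14:00.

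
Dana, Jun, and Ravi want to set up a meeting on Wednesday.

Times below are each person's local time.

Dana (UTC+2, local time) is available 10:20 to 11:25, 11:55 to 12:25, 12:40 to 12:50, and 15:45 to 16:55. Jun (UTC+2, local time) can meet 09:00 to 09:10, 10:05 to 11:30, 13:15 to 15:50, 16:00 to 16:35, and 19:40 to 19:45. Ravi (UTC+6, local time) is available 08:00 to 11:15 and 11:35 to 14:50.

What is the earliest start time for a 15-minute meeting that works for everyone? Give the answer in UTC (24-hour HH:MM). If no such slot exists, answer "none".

08:20

Dana → UTC: 08:20–09:25, 09:55–10:25, 10:40–10:50, 13:45–14:55.
Jun → UTC: 07:00–07:10, 08:05–09:30, 11:15–13:50, 14:00–14:35, 17:40–17:45.
Ravi → UTC: 02:00–05:15, 05:35–08:50.
Dana ∩ Jun: 08:20–09:25, 13:45–13:50, 14:00–14:35.
Dana ∩ Jun ∩ Ravi: 08:20–08:50.
Windows ≥ 15 min: 08:20–08:50.
Earliest such window starts at 08:20.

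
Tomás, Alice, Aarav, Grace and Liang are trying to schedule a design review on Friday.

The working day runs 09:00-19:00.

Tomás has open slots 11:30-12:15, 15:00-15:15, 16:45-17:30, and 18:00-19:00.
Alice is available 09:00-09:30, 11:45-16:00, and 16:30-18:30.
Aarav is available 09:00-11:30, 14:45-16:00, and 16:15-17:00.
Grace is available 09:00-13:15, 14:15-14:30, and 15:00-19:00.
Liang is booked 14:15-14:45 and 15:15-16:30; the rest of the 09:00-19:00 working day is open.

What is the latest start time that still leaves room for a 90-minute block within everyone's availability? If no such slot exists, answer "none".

Liang free within 09:00–19:00: 09:00–14:15, 14:45–15:15, 16:30–19:00.
Tomás ∩ Alice: 11:45–12:15, 15:00–15:15, 16:45–17:30, 18:00–18:30.
Tomás ∩ Alice ∩ Aarav: 15:00–15:15, 16:45–17:00.
Tomás ∩ Alice ∩ Aarav ∩ Grace: 15:00–15:15, 16:45–17:00.
Tomás ∩ Alice ∩ Aarav ∩ Grace ∩ Liang: 15:00–15:15, 16:45–17:00.
Windows ≥ 90 min: (none).

none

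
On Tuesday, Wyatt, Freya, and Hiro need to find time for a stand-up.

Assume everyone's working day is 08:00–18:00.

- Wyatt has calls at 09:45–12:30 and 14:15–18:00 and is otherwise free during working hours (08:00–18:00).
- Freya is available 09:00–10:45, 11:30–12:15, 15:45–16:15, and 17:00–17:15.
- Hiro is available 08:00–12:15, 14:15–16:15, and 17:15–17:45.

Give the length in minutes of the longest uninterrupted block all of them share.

45 minutes

Wyatt free within 08:00–18:00: 08:00–09:45, 12:30–14:15.
Wyatt ∩ Freya: 09:00–09:45.
Wyatt ∩ Freya ∩ Hiro: 09:00–09:45.
Single common window of 45 minutes.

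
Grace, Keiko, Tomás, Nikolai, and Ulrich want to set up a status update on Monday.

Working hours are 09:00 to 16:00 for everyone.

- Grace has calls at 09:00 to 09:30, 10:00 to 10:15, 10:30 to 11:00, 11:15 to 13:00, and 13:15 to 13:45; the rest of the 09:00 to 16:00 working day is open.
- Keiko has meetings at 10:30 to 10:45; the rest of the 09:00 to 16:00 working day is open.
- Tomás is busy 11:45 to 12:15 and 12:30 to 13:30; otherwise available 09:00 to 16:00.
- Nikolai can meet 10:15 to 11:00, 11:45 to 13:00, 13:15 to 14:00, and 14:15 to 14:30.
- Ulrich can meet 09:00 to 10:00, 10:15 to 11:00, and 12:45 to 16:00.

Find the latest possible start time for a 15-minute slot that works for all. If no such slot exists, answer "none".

Grace free within 09:00–16:00: 09:30–10:00, 10:15–10:30, 11:00–11:15, 13:00–13:15, 13:45–16:00.
Keiko free within 09:00–16:00: 09:00–10:30, 10:45–16:00.
Tomás free within 09:00–16:00: 09:00–11:45, 12:15–12:30, 13:30–16:00.
Grace ∩ Keiko: 09:30–10:00, 10:15–10:30, 11:00–11:15, 13:00–13:15, 13:45–16:00.
Grace ∩ Keiko ∩ Tomás: 09:30–10:00, 10:15–10:30, 11:00–11:15, 13:45–16:00.
Grace ∩ Keiko ∩ Tomás ∩ Nikolai: 10:15–10:30, 13:45–14:00, 14:15–14:30.
Grace ∩ Keiko ∩ Tomás ∩ Nikolai ∩ Ulrich: 10:15–10:30, 13:45–14:00, 14:15–14:30.
Windows ≥ 15 min: 10:15–10:30, 13:45–14:00, 14:15–14:30.
Latest start in the last window 14:15–14:30 is 14:30 − 15 min = 14:15.

14:15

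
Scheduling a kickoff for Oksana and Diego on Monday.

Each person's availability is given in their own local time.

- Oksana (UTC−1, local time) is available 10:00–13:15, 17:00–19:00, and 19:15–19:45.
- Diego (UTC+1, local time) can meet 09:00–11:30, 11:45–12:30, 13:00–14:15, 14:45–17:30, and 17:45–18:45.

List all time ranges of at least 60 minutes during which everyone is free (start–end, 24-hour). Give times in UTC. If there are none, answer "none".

12:00–13:15

Oksana → UTC: 11:00–14:15, 18:00–20:00, 20:15–20:45.
Diego → UTC: 08:00–10:30, 10:45–11:30, 12:00–13:15, 13:45–16:30, 16:45–17:45.
Oksana ∩ Diego: 11:00–11:30, 12:00–13:15, 13:45–14:15.
Windows ≥ 60 min: 12:00–13:15.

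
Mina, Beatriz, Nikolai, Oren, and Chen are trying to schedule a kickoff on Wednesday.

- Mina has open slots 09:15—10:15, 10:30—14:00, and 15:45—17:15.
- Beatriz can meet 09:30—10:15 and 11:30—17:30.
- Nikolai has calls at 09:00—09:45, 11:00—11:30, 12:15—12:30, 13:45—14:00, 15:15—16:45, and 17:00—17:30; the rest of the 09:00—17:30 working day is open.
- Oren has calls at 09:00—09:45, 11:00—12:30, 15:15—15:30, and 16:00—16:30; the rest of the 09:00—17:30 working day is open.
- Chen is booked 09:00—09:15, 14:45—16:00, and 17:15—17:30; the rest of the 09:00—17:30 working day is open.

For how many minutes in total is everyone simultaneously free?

Nikolai free within 09:00–17:30: 09:45–11:00, 11:30–12:15, 12:30–13:45, 14:00–15:15, 16:45–17:00.
Oren free within 09:00–17:30: 09:45–11:00, 12:30–15:15, 15:30–16:00, 16:30–17:30.
Chen free within 09:00–17:30: 09:15–14:45, 16:00–17:15.
Mina ∩ Beatriz: 09:30–10:15, 11:30–14:00, 15:45–17:15.
Mina ∩ Beatriz ∩ Nikolai: 09:45–10:15, 11:30–12:15, 12:30–13:45, 16:45–17:00.
Mina ∩ Beatriz ∩ Nikolai ∩ Oren: 09:45–10:15, 12:30–13:45, 16:45–17:00.
Mina ∩ Beatriz ∩ Nikolai ∩ Oren ∩ Chen: 09:45–10:15, 12:30–13:45, 16:45–17:00.
Total common minutes: 30 + 75 + 15 = 120.

120 minutes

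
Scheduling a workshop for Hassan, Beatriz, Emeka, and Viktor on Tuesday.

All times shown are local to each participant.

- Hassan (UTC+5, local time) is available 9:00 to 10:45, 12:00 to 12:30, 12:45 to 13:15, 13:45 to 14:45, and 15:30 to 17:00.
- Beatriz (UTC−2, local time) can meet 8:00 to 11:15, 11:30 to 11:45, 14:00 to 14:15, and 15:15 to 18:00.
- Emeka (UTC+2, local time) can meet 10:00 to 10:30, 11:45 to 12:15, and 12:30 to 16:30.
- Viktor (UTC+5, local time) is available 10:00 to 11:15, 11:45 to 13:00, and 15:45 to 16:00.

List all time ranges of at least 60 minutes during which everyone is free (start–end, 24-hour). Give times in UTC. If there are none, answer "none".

none

Hassan → UTC: 04:00–05:45, 07:00–07:30, 07:45–08:15, 08:45–09:45, 10:30–12:00.
Beatriz → UTC: 10:00–13:15, 13:30–13:45, 16:00–16:15, 17:15–20:00.
Emeka → UTC: 08:00–08:30, 09:45–10:15, 10:30–14:30.
Viktor → UTC: 05:00–06:15, 06:45–08:00, 10:45–11:00.
Hassan ∩ Beatriz: 10:30–12:00.
Hassan ∩ Beatriz ∩ Emeka: 10:30–12:00.
Hassan ∩ Beatriz ∩ Emeka ∩ Viktor: 10:45–11:00.
Windows ≥ 60 min: (none).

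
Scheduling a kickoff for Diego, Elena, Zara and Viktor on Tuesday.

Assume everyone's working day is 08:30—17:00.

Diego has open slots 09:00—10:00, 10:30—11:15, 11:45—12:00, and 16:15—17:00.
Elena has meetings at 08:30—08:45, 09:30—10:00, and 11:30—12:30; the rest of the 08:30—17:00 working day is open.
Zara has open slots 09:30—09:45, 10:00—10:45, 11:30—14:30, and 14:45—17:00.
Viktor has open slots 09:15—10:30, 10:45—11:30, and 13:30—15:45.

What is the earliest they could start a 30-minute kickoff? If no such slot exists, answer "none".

Elena free within 08:30–17:00: 08:45–09:30, 10:00–11:30, 12:30–17:00.
Diego ∩ Elena: 09:00–09:30, 10:30–11:15, 16:15–17:00.
Diego ∩ Elena ∩ Zara: 10:30–10:45, 16:15–17:00.
Diego ∩ Elena ∩ Zara ∩ Viktor: (none).
Windows ≥ 30 min: (none).

none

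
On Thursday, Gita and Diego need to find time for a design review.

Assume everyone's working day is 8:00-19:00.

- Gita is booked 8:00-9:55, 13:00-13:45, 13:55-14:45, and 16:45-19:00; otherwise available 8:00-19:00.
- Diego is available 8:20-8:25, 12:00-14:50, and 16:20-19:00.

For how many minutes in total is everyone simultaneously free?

100 minutes

Gita free within 08:00–19:00: 09:55–13:00, 13:45–13:55, 14:45–16:45.
Gita ∩ Diego: 12:00–13:00, 13:45–13:55, 14:45–14:50, 16:20–16:45.
Total common minutes: 60 + 10 + 5 + 25 = 100.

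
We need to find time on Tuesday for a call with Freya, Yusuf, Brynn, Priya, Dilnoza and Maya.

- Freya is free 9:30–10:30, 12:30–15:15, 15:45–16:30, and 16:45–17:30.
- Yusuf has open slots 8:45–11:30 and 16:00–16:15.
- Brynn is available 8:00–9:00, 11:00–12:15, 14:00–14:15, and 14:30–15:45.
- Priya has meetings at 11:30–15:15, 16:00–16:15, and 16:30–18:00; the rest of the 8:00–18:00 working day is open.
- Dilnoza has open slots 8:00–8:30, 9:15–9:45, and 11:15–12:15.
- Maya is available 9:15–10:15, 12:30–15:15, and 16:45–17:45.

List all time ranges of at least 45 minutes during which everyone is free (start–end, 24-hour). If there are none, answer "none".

none

Priya free within 08:00–18:00: 08:00–11:30, 15:15–16:00, 16:15–16:30.
Freya ∩ Yusuf: 09:30–10:30, 16:00–16:15.
Freya ∩ Yusuf ∩ Brynn: (none).
Freya ∩ Yusuf ∩ Brynn ∩ Priya: (none).
Freya ∩ Yusuf ∩ Brynn ∩ Priya ∩ Dilnoza: (none).
Freya ∩ Yusuf ∩ Brynn ∩ Priya ∩ Dilnoza ∩ Maya: (none).
Windows ≥ 45 min: (none).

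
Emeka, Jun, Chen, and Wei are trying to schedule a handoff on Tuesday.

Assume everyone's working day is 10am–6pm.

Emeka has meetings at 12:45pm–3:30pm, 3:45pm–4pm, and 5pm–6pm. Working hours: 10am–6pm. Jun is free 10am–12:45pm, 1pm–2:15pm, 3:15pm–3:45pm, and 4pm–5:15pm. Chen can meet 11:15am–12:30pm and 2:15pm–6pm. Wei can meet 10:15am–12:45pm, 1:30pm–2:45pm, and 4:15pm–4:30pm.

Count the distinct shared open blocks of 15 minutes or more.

2

Emeka free within 10:00–18:00: 10:00–12:45, 15:30–15:45, 16:00–17:00.
Emeka ∩ Jun: 10:00–12:45, 15:30–15:45, 16:00–17:00.
Emeka ∩ Jun ∩ Chen: 11:15–12:30, 15:30–15:45, 16:00–17:00.
Emeka ∩ Jun ∩ Chen ∩ Wei: 11:15–12:30, 16:15–16:30.
Windows ≥ 15 min: 11:15–12:30, 16:15–16:30.
That's 2 windows.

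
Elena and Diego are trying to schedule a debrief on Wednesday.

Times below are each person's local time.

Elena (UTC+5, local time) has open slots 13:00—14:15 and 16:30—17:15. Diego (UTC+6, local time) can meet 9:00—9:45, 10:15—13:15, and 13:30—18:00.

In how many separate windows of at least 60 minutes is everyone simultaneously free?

Elena → UTC: 08:00–09:15, 11:30–12:15.
Diego → UTC: 03:00–03:45, 04:15–07:15, 07:30–12:00.
Elena ∩ Diego: 08:00–09:15, 11:30–12:00.
Windows ≥ 60 min: 08:00–09:15.
That's 1 window.

1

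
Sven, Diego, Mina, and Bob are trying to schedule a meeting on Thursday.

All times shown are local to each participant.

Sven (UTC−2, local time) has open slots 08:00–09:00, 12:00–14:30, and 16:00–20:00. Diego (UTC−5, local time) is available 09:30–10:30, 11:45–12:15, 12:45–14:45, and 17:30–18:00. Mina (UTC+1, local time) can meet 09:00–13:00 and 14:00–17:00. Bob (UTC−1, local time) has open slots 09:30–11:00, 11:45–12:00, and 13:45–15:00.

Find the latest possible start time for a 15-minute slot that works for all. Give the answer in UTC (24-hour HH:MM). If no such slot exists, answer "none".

15:15

Sven → UTC: 10:00–11:00, 14:00–16:30, 18:00–22:00.
Diego → UTC: 14:30–15:30, 16:45–17:15, 17:45–19:45, 22:30–23:00.
Mina → UTC: 08:00–12:00, 13:00–16:00.
Bob → UTC: 10:30–12:00, 12:45–13:00, 14:45–16:00.
Sven ∩ Diego: 14:30–15:30, 18:00–19:45.
Sven ∩ Diego ∩ Mina: 14:30–15:30.
Sven ∩ Diego ∩ Mina ∩ Bob: 14:45–15:30.
Windows ≥ 15 min: 14:45–15:30.
Latest start in the last window 14:45–15:30 is 15:30 − 15 min = 15:15.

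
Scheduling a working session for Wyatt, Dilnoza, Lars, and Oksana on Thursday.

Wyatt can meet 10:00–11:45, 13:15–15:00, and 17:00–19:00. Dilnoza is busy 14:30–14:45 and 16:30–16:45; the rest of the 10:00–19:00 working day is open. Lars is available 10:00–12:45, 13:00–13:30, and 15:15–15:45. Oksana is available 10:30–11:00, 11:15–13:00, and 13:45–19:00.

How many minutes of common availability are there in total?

Dilnoza free within 10:00–19:00: 10:00–14:30, 14:45–16:30, 16:45–19:00.
Wyatt ∩ Dilnoza: 10:00–11:45, 13:15–14:30, 14:45–15:00, 17:00–19:00.
Wyatt ∩ Dilnoza ∩ Lars: 10:00–11:45, 13:15–13:30.
Wyatt ∩ Dilnoza ∩ Lars ∩ Oksana: 10:30–11:00, 11:15–11:45.
Total common minutes: 30 + 30 = 60.

60 minutes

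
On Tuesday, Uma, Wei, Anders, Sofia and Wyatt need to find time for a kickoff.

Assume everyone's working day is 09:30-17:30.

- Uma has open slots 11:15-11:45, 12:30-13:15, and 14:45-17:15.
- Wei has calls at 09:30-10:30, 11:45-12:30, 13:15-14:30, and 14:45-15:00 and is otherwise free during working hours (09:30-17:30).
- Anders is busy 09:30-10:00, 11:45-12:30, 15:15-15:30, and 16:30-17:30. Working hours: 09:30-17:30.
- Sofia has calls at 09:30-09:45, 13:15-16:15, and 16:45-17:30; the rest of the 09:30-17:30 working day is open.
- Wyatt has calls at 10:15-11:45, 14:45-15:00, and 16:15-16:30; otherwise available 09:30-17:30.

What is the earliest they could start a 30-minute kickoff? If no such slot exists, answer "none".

12:30

Wei free within 09:30–17:30: 10:30–11:45, 12:30–13:15, 14:30–14:45, 15:00–17:30.
Anders free within 09:30–17:30: 10:00–11:45, 12:30–15:15, 15:30–16:30.
Sofia free within 09:30–17:30: 09:45–13:15, 16:15–16:45.
Wyatt free within 09:30–17:30: 09:30–10:15, 11:45–14:45, 15:00–16:15, 16:30–17:30.
Uma ∩ Wei: 11:15–11:45, 12:30–13:15, 15:00–17:15.
Uma ∩ Wei ∩ Anders: 11:15–11:45, 12:30–13:15, 15:00–15:15, 15:30–16:30.
Uma ∩ Wei ∩ Anders ∩ Sofia: 11:15–11:45, 12:30–13:15, 16:15–16:30.
Uma ∩ Wei ∩ Anders ∩ Sofia ∩ Wyatt: 12:30–13:15.
Windows ≥ 30 min: 12:30–13:15.
Earliest such window starts at 12:30.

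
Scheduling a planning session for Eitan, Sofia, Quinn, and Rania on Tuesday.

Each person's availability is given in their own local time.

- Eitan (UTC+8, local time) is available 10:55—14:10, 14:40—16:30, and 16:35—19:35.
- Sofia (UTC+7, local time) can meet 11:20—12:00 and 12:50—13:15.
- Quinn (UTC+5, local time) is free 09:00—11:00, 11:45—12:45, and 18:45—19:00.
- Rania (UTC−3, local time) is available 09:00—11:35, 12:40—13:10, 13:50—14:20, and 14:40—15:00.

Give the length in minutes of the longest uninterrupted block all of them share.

Eitan → UTC: 02:55–06:10, 06:40–08:30, 08:35–11:35.
Sofia → UTC: 04:20–05:00, 05:50–06:15.
Quinn → UTC: 04:00–06:00, 06:45–07:45, 13:45–14:00.
Rania → UTC: 12:00–14:35, 15:40–16:10, 16:50–17:20, 17:40–18:00.
Eitan ∩ Sofia: 04:20–05:00, 05:50–06:10.
Eitan ∩ Sofia ∩ Quinn: 04:20–05:00, 05:50–06:00.
Eitan ∩ Sofia ∩ Quinn ∩ Rania: (none).
No common window.

0 minutes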